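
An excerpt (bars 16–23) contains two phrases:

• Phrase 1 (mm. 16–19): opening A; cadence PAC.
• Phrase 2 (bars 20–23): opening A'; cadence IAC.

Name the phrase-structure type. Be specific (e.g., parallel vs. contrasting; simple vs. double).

The second phrase closes with an imperfect authentic cadence, which is not stronger than the first phrase's perfect authentic cadence; without a weak→strong cadential pair there is no antecedent–consequent relationship, so this is a phrase group rather than a period.

phrase group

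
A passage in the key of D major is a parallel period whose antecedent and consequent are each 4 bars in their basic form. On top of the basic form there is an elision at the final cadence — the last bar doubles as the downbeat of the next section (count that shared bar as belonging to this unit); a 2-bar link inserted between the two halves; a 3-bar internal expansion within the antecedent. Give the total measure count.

13 measures

Basic parallel period: 4 + 4 = 8 bars.
8 (basic form) + 2 (link) + 3 (internal expansion) = 13.
The elision shares a bar with the next section but does not change this unit's count.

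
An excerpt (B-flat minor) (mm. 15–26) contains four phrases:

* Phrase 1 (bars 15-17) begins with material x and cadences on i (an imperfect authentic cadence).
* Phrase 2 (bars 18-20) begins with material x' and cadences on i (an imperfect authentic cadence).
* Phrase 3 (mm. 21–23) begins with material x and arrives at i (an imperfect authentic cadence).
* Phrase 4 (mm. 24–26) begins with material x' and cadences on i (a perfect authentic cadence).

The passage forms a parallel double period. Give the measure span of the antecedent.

measures 15–20

In a double period the four phrases pair into a large antecedent (phrases 1–2, ending imperfect authentic cadence) and a large consequent (phrases 3–4, ending perfect authentic cadence). The antecedent spans measures 15-20.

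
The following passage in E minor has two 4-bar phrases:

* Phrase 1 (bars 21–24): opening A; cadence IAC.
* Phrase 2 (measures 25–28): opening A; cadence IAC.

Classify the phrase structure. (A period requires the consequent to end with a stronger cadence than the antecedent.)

repeated phrase

Both phrases have the same opening (A) and the same cadence (imperfect authentic cadence): the second is a restatement, not a consequent, so this is a repeated phrase rather than a period.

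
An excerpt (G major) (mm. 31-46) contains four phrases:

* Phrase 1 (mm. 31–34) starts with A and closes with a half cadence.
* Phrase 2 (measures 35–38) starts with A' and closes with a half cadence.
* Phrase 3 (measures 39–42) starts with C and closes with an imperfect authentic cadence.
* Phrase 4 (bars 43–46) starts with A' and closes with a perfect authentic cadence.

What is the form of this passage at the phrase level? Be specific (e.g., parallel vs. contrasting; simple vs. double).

Four phrases in two halves: the first half (bars 31-38) ends with a half cadence, the second (mm. 39-46) with a perfect authentic cadence — a large antecedent–consequent pair, i.e. a double period.
Phrase 3 begins with different material from phrase 1, making it contrasting.

contrasting double period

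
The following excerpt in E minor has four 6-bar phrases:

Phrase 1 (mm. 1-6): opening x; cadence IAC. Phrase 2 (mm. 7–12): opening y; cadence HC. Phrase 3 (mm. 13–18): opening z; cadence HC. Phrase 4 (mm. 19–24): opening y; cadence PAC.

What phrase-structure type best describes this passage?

contrasting double period

Four phrases in two halves: the first half (measures 1–12) ends with a half cadence, the second (mm. 13–24) with a perfect authentic cadence — a large antecedent–consequent pair, i.e. a double period.
Phrase 3 begins with different material from phrase 1, making it contrasting.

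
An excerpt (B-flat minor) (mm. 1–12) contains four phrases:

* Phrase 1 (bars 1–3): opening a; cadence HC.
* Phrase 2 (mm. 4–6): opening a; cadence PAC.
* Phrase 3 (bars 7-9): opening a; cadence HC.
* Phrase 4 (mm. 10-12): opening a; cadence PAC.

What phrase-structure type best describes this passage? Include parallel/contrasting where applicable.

repeated period

The cadence pattern HC–PAC–HC–PAC is weak–strong twice, and phrases 3–4 restate phrases 1–2: a period heard twice, not a double period (which would end weakly at phrase 2).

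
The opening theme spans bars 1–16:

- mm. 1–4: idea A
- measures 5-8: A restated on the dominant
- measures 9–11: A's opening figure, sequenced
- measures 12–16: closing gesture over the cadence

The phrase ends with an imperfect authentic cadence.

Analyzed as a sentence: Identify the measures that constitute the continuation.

measures 9–16

After the presentation (bars 1–8), the continuation covers the fragmentation through the cadence: bars 9–16.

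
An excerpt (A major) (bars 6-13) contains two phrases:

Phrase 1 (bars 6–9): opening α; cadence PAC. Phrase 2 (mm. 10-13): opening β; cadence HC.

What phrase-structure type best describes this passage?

The second phrase closes with a half cadence, which is not stronger than the first phrase's perfect authentic cadence; without a weak→strong cadential pair there is no antecedent–consequent relationship, so this is a phrase group rather than a period.

phrase group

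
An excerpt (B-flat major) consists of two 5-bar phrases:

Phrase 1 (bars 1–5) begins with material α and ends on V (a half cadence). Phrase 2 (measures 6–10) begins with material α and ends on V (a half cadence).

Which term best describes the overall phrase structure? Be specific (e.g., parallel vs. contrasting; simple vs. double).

Both phrases have the same opening (α) and the same cadence (half cadence): the second is a restatement, not a consequent, so this is a repeated phrase rather than a period.

repeated phrase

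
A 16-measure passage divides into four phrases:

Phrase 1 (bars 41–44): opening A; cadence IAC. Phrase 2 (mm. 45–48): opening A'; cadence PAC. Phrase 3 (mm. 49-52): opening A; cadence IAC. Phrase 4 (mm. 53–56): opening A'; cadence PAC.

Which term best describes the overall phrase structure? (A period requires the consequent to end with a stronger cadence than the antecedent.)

repeated period

The cadence pattern IAC–PAC–IAC–PAC is weak–strong twice, and phrases 3–4 restate phrases 1–2: a period heard twice, not a double period (which would end weakly at phrase 2).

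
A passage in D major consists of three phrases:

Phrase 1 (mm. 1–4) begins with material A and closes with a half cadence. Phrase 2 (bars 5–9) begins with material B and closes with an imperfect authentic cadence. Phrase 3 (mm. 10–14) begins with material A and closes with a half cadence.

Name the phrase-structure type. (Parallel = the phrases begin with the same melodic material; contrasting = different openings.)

phrase group

The final phrase closes with a half cadence, which is not stronger than the preceding imperfect authentic cadence; the 3 phrases lack an overall antecedent–consequent design and so form a phrase group.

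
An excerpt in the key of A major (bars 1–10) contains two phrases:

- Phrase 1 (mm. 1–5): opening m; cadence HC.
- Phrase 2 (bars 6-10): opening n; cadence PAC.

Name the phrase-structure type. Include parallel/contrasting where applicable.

Phrase 1 ends with a half cadence (weaker) and phrase 2 with a perfect authentic cadence (stronger): antecedent + consequent = a period.
The two phrases open with different material (m / n), so the period is contrasting.

contrasting period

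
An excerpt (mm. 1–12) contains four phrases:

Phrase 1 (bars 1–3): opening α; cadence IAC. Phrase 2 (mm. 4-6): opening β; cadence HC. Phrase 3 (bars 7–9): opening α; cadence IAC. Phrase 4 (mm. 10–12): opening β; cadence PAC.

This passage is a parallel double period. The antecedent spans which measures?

measures 1–6

In a double period the four phrases pair into a large antecedent (phrases 1–2, ending half cadence) and a large consequent (phrases 3–4, ending perfect authentic cadence). The antecedent spans mm. 1–6.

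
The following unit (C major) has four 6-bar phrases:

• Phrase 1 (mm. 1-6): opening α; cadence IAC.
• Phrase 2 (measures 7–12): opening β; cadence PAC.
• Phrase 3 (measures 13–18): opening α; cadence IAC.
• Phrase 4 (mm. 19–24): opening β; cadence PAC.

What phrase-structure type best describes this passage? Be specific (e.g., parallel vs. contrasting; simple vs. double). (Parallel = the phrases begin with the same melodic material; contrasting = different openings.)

repeated period

The cadence pattern IAC–PAC–IAC–PAC is weak–strong twice, and phrases 3–4 restate phrases 1–2: a period heard twice, not a double period (which would end weakly at phrase 2).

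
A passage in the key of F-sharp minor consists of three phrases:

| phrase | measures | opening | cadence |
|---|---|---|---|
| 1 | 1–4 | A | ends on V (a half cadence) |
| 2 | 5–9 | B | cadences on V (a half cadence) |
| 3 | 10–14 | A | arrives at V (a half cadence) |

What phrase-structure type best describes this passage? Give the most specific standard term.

The final phrase closes with a half cadence, which is not stronger than the preceding half cadence; the 3 phrases lack an overall antecedent–consequent design and so form a phrase group.

phrase group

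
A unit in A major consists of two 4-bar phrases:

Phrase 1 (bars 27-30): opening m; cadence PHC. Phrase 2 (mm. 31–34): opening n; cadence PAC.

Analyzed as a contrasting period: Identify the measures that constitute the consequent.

measures 31–34

The antecedent is the phrase ending with the weaker cadence (Phrygian half cadence, phrase 1) and the consequent the one ending more conclusively (perfect authentic cadence, phrase 2); the consequent is measures 31–34.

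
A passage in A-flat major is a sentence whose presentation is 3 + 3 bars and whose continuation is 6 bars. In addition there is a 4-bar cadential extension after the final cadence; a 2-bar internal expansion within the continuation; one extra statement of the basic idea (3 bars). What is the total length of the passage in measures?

Basic sentence: 3 + 3 + 6 = 12 bars.
12 (basic form) + 4 (cadential extension) + 2 (internal expansion) + 3 (extra statement) = 21.

21 measures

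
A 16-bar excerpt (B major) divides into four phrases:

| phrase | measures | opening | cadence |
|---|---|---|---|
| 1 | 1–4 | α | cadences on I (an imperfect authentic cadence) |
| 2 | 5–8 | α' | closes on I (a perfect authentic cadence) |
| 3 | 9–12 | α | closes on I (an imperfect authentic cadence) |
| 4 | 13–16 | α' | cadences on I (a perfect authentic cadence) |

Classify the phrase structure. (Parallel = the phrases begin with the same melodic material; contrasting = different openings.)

The cadence pattern IAC–PAC–IAC–PAC is weak–strong twice, and phrases 3–4 restate phrases 1–2: a period heard twice, not a double period (which would end weakly at phrase 2).

repeated period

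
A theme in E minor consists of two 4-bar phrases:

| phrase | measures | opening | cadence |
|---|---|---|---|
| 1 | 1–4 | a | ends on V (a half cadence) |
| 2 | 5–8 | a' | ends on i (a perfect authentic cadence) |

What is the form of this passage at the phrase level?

Phrase 1 ends with a half cadence (weaker) and phrase 2 with a perfect authentic cadence (stronger): antecedent + consequent = a period.
The two phrases open with the same material (a / a'), so the period is parallel.

parallel period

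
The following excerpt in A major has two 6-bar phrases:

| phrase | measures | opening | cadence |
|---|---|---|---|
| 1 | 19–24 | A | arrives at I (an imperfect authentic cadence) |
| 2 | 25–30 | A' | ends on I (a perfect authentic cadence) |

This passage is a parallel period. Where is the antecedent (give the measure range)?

The antecedent is the phrase ending with the weaker cadence (imperfect authentic cadence, phrase 1) and the consequent the one ending more conclusively (perfect authentic cadence, phrase 2); the antecedent is bars 19-24.

measures 19–24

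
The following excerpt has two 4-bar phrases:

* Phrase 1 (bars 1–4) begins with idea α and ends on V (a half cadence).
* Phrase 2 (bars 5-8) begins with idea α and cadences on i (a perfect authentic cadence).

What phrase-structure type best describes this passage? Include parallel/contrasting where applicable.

parallel period

Phrase 1 ends with a half cadence (weaker) and phrase 2 with a perfect authentic cadence (stronger): antecedent + consequent = a period.
The two phrases open with the same material (α / α), so the period is parallel.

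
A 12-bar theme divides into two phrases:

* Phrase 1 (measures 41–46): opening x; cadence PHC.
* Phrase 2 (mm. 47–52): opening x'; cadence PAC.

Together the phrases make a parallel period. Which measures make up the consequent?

The phrase ending with the weaker cadence (Phrygian half cadence) is the antecedent; the one ending more conclusively (perfect authentic cadence) is the consequent. The consequent is measures 47–52.

measures 47–52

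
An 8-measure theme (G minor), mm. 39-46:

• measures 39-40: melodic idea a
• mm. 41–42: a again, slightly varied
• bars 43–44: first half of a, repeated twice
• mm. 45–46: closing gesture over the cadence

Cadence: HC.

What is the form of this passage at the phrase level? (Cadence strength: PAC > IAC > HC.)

Basic idea (measures 39–40) + its repetition (measures 41–42) form the presentation; fragmentation and cadence (bars 43–46) form the continuation — the 8-bar whole is a sentence.

sentence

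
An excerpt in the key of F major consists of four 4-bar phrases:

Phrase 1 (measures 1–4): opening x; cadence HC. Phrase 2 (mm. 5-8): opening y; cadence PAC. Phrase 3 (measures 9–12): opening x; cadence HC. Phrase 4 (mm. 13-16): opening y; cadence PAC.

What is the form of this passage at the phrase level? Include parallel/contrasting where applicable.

repeated period

The cadence pattern HC–PAC–HC–PAC is weak–strong twice, and phrases 3–4 restate phrases 1–2: a period heard twice, not a double period (which would end weakly at phrase 2).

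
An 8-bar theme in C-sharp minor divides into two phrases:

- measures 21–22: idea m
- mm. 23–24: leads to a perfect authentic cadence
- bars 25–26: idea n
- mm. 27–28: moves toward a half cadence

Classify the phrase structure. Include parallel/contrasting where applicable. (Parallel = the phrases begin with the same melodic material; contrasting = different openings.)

phrase group

The second phrase closes with a half cadence, which is not stronger than the first phrase's perfect authentic cadence; without a weak→strong cadential pair there is no antecedent–consequent relationship, so this is a phrase group rather than a period.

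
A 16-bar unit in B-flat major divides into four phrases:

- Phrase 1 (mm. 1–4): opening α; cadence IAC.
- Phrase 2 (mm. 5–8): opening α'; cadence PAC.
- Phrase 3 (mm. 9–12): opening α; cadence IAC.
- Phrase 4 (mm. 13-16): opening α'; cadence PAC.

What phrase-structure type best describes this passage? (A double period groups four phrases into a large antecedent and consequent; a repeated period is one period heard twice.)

repeated period

The cadence pattern IAC–PAC–IAC–PAC is weak–strong twice, and phrases 3–4 restate phrases 1–2: a period heard twice, not a double period (which would end weakly at phrase 2).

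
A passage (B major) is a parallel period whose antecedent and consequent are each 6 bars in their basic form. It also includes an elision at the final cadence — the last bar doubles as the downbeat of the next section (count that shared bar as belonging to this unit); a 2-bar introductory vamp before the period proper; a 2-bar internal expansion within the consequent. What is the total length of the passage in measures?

Basic parallel period: 6 + 6 = 12 bars.
12 (basic form) + 2 (introduction) + 2 (internal expansion) = 16.
The elision shares a bar with the next section but does not change this unit's count.

16 measures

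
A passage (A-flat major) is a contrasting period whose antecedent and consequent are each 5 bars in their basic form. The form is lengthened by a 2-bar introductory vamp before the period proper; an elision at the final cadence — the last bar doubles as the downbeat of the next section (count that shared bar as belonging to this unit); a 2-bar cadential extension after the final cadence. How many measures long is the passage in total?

Basic contrasting period: 5 + 5 = 10 bars.
10 (basic form) + 2 (introduction) + 2 (cadential extension) = 14.
The elision shares a bar with the next section but does not change this unit's count.

14 measures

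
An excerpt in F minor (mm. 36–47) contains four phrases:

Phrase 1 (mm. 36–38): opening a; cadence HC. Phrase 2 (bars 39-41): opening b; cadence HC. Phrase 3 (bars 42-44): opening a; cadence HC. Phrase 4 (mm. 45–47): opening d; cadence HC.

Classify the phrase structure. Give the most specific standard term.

phrase group

Phrase 4 ends with a half cadence, no stronger than phrase 2's half cadence, so the four phrases do not form a double period; nor do phrases 3–4 duplicate 1–2, so it is not a repeated period. With no phrase reaching a conclusive cadence, the passage is a phrase group.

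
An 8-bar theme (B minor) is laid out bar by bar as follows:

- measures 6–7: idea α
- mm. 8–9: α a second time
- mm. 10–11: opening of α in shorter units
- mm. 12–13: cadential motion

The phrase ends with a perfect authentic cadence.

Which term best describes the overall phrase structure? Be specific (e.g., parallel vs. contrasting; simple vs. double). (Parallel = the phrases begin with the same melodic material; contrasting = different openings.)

sentence

Basic idea (measures 6–7) + its repetition (bars 8–9) form the presentation; fragmentation and cadence (bars 10–13) form the continuation — the 8-bar whole is a sentence.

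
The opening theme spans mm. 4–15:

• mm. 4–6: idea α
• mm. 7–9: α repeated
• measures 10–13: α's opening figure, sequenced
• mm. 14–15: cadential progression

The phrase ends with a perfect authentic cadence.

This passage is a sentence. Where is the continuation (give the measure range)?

measures 10–15

After the presentation (measures 4–9), the continuation covers the fragmentation through the cadence: bars 10–15.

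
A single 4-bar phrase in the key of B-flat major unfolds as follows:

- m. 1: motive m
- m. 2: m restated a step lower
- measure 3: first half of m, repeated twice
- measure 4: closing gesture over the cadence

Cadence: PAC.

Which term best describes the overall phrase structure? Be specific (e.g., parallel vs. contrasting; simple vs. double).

sentence

Basic idea (m. 1) + its repetition (m. 2) form the presentation; fragmentation and cadence (measures 3-4) form the continuation — the 4-bar whole is a sentence.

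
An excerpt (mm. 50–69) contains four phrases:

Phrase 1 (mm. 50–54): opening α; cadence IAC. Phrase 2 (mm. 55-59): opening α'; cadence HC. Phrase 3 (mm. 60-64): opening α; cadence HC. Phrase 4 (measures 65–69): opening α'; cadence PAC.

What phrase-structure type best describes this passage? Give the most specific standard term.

Four phrases in two halves: the first half (mm. 50–59) ends with a half cadence, the second (mm. 60–69) with a perfect authentic cadence — a large antecedent–consequent pair, i.e. a double period.
Phrase 3 begins with the same material as phrase 1, making it parallel.

parallel double period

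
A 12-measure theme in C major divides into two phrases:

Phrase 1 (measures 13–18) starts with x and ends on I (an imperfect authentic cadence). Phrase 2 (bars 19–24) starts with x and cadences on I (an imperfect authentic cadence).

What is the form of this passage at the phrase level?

Both phrases have the same opening (x) and the same cadence (imperfect authentic cadence): the second is a restatement, not a consequent, so this is a repeated phrase rather than a period.

repeated phrase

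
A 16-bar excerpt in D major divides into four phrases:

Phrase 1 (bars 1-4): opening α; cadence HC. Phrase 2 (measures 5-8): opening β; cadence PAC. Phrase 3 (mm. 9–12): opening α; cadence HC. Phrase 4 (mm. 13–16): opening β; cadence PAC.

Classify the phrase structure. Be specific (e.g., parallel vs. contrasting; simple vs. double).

repeated period

The cadence pattern HC–PAC–HC–PAC is weak–strong twice, and phrases 3–4 restate phrases 1–2: a period heard twice, not a double period (which would end weakly at phrase 2).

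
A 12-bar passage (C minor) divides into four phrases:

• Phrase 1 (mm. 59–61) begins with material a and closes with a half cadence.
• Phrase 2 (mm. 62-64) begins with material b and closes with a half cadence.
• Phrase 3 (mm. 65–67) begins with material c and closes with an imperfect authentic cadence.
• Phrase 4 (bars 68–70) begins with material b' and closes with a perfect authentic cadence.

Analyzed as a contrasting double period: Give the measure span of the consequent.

measures 65–70

In a double period the four phrases pair into a large antecedent (phrases 1–2, ending half cadence) and a large consequent (phrases 3–4, ending perfect authentic cadence). The consequent spans mm. 65–70.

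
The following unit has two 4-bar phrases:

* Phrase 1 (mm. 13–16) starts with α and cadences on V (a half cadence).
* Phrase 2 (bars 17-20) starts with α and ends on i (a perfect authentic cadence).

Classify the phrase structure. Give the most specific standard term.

Phrase 1 ends with a half cadence (weaker) and phrase 2 with a perfect authentic cadence (stronger): antecedent + consequent = a period.
The two phrases open with the same material (α / α), so the period is parallel.

parallel period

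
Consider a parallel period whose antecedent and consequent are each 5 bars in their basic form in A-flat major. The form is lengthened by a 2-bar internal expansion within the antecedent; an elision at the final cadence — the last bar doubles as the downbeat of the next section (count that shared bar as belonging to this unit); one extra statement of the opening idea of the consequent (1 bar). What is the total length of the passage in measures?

13 measures

Basic parallel period: 5 + 5 = 10 bars.
10 (basic form) + 2 (internal expansion) + 1 (extra statement) = 13.
The elision shares a bar with the next section but does not change this unit's count.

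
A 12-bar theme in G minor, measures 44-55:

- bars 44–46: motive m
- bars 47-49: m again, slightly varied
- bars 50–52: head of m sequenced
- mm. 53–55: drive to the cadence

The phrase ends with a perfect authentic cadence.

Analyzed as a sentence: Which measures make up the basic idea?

measures 44–46

The presentation of a sentence is the basic idea (mm. 44–46) plus its repetition (mm. 47–49); the basic idea is therefore mm. 44-46.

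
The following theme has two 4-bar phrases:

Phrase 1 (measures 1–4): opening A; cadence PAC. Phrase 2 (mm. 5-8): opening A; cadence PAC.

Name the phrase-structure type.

repeated phrase

Both phrases have the same opening (A) and the same cadence (perfect authentic cadence): the second is a restatement, not a consequent, so this is a repeated phrase rather than a period.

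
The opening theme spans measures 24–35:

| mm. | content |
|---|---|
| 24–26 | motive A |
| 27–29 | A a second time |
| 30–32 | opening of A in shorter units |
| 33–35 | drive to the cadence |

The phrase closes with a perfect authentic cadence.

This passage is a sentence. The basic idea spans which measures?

The presentation of a sentence is the basic idea (mm. 24–26) plus its repetition (measures 27-29); the basic idea is therefore bars 24–26.

measures 24–26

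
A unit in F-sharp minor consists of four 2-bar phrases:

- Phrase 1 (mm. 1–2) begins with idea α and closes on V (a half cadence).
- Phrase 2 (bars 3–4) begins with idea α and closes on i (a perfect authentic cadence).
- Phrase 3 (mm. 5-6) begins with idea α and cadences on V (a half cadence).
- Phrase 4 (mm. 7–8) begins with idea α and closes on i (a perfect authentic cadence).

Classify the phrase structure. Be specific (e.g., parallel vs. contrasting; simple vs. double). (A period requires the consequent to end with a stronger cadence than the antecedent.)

repeated period

The cadence pattern HC–PAC–HC–PAC is weak–strong twice, and phrases 3–4 restate phrases 1–2: a period heard twice, not a double period (which would end weakly at phrase 2).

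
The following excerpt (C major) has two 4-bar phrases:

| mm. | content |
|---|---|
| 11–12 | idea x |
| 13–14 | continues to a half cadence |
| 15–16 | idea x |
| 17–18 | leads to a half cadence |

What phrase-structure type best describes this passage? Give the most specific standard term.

Both phrases have the same opening (x) and the same cadence (half cadence): the second is a restatement, not a consequent, so this is a repeated phrase rather than a period.

repeated phrase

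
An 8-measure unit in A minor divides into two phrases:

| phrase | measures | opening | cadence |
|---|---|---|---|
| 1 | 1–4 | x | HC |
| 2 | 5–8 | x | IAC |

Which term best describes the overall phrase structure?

Phrase 1 ends with a half cadence (weaker) and phrase 2 with an imperfect authentic cadence (stronger): antecedent + consequent = a period.
The two phrases open with the same material (x / x), so the period is parallel.

parallel period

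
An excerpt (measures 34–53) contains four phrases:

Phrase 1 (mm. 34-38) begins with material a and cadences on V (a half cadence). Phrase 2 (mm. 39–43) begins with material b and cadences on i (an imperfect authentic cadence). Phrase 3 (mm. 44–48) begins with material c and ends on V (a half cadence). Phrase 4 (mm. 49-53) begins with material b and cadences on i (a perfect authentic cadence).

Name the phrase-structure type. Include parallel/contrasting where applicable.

contrasting double period

Four phrases in two halves: the first half (mm. 34–43) ends with an imperfect authentic cadence, the second (measures 44–53) with a perfect authentic cadence — a large antecedent–consequent pair, i.e. a double period.
Phrase 3 begins with different material from phrase 1, making it contrasting.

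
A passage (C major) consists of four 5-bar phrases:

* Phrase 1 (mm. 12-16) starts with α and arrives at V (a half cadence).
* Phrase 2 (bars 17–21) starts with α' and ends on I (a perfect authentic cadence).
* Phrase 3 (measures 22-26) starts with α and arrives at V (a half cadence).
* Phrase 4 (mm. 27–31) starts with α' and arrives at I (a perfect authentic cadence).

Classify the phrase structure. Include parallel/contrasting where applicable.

repeated period

The cadence pattern HC–PAC–HC–PAC is weak–strong twice, and phrases 3–4 restate phrases 1–2: a period heard twice, not a double period (which would end weakly at phrase 2).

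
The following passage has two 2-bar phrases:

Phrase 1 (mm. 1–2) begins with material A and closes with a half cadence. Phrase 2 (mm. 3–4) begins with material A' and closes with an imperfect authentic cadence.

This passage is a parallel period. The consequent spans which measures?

measures 3–4

The antecedent is the phrase ending with the weaker cadence (half cadence, phrase 1) and the consequent the one ending more conclusively (imperfect authentic cadence, phrase 2); the consequent is bars 3-4.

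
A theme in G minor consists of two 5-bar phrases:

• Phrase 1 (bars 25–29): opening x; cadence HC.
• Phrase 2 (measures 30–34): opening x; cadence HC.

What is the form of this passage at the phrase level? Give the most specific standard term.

Both phrases have the same opening (x) and the same cadence (half cadence): the second is a restatement, not a consequent, so this is a repeated phrase rather than a period.

repeated phrase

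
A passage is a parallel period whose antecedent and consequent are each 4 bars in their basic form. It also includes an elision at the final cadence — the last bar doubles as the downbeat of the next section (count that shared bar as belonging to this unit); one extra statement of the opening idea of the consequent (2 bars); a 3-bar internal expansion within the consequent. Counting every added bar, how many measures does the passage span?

Basic parallel period: 4 + 4 = 8 bars.
8 (basic form) + 2 (extra statement) + 3 (internal expansion) = 13.
The elision shares a bar with the next section but does not change this unit's count.

13 measures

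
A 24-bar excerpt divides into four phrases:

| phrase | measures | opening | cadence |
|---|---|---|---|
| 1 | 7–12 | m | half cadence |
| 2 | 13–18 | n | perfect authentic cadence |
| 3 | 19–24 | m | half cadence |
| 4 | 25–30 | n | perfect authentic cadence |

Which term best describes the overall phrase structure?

repeated period

The cadence pattern HC–PAC–HC–PAC is weak–strong twice, and phrases 3–4 restate phrases 1–2: a period heard twice, not a double period (which would end weakly at phrase 2).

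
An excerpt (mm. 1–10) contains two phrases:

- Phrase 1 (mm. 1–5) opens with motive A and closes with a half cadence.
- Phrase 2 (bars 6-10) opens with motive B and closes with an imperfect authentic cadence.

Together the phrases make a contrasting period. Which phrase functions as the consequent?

The phrase ending with the weaker cadence (half cadence) is the antecedent; the one ending more conclusively (imperfect authentic cadence) is the consequent. The consequent is phrase 2.

phrase 2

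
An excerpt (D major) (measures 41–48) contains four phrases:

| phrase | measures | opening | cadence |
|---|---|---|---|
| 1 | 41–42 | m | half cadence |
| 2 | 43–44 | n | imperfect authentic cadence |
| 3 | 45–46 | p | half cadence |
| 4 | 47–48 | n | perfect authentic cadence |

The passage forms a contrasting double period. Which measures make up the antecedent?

In a double period the first pair of phrases (ending imperfect authentic cadence) is the large antecedent and the second pair (ending perfect authentic cadence) is the large consequent; the antecedent is measures 41–44.

measures 41–44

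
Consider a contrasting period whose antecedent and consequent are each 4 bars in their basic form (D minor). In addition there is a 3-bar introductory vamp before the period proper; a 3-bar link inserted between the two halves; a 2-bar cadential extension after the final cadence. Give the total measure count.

Basic contrasting period: 4 + 4 = 8 bars.
8 (basic form) + 3 (introduction) + 3 (link) + 2 (cadential extension) = 16.

16 measures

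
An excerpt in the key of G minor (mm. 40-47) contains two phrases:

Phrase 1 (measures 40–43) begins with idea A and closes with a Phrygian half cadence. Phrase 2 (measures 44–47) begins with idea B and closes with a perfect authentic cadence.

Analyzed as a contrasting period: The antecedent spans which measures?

The antecedent is the phrase ending with the weaker cadence (Phrygian half cadence, phrase 1) and the consequent the one ending more conclusively (perfect authentic cadence, phrase 2); the antecedent is mm. 40–43.

measures 40–43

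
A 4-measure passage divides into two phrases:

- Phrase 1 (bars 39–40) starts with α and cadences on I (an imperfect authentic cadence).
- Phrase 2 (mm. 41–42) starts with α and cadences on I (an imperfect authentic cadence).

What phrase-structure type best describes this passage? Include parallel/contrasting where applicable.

Both phrases have the same opening (α) and the same cadence (imperfect authentic cadence): the second is a restatement, not a consequent, so this is a repeated phrase rather than a period.

repeated phrase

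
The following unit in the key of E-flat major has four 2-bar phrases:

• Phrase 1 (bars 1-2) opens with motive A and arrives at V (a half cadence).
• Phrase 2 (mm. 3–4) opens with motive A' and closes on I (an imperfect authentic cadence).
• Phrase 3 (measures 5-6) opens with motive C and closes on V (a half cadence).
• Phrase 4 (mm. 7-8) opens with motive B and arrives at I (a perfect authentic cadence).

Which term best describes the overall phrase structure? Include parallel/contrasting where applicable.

Four phrases in two halves: the first half (mm. 1-4) ends with an imperfect authentic cadence, the second (measures 5–8) with a perfect authentic cadence — a large antecedent–consequent pair, i.e. a double period.
Phrase 3 begins with different material from phrase 1, making it contrasting.

contrasting double period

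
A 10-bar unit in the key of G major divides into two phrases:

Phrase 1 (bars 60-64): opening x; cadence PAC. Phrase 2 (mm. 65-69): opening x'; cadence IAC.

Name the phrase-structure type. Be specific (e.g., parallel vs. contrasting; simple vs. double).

The second phrase closes with an imperfect authentic cadence, which is not stronger than the first phrase's perfect authentic cadence; without a weak→strong cadential pair there is no antecedent–consequent relationship, so this is a phrase group rather than a period.

phrase group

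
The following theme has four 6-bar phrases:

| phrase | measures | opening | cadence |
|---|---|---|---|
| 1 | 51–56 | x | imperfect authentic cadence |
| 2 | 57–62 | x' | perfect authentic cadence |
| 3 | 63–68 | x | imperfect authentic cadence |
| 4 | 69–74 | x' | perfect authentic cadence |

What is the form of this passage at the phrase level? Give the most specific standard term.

repeated period

The cadence pattern IAC–PAC–IAC–PAC is weak–strong twice, and phrases 3–4 restate phrases 1–2: a period heard twice, not a double period (which would end weakly at phrase 2).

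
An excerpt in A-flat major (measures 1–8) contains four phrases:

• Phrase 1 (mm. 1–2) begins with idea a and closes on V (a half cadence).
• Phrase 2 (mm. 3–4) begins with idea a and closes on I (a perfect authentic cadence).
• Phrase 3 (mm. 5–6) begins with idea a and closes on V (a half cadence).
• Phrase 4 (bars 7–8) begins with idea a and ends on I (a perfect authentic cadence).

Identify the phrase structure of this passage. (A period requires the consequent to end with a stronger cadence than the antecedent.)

The cadence pattern HC–PAC–HC–PAC is weak–strong twice, and phrases 3–4 restate phrases 1–2: a period heard twice, not a double period (which would end weakly at phrase 2).

repeated period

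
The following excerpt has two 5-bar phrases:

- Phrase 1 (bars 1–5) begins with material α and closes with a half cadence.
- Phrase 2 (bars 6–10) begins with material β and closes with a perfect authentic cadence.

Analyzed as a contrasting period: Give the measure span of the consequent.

The antecedent is the phrase ending with the weaker cadence (half cadence, phrase 1) and the consequent the one ending more conclusively (perfect authentic cadence, phrase 2); the consequent is mm. 6-10.

measures 6–10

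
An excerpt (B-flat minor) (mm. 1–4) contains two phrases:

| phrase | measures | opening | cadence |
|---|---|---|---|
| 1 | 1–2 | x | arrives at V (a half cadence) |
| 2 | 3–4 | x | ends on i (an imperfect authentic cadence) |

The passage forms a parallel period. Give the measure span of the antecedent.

measures 1–2

The phrase ending with the weaker cadence (half cadence) is the antecedent; the one ending more conclusively (imperfect authentic cadence) is the consequent. The antecedent is measures 1–2.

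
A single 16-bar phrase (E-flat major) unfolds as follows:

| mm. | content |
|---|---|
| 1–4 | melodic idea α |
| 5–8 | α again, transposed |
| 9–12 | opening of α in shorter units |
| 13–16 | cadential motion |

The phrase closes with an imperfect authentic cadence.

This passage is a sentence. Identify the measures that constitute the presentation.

measures 1–8

The presentation of a sentence is the basic idea (measures 1–4) plus its repetition (bars 5–8); the presentation is therefore mm. 1–8.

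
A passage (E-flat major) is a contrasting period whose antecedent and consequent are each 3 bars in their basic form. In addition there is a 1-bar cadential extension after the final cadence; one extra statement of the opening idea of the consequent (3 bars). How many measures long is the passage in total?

Basic contrasting period: 3 + 3 = 6 bars.
6 (basic form) + 1 (cadential extension) + 3 (extra statement) = 10.

10 measures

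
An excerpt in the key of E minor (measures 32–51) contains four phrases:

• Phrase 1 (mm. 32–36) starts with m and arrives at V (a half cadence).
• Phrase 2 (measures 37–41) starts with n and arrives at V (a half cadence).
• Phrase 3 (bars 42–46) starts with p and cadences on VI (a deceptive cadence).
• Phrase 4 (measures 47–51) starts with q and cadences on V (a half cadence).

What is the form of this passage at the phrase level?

phrase group

Phrase 4 ends with a half cadence, no stronger than phrase 2's half cadence, so the four phrases do not form a double period; nor do phrases 3–4 duplicate 1–2, so it is not a repeated period. With no phrase reaching a conclusive cadence, the passage is a phrase group.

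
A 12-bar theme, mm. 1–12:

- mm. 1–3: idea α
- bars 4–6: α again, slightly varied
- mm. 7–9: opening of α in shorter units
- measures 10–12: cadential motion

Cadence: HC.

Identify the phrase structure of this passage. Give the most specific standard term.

Basic idea (mm. 1-3) + its repetition (mm. 4–6) form the presentation; fragmentation and cadence (bars 7-12) form the continuation — the 12-bar whole is a sentence.

sentence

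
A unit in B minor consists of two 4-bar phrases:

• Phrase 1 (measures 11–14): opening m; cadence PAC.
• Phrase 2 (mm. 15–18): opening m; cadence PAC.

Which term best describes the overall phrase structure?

Both phrases have the same opening (m) and the same cadence (perfect authentic cadence): the second is a restatement, not a consequent, so this is a repeated phrase rather than a period.

repeated phrase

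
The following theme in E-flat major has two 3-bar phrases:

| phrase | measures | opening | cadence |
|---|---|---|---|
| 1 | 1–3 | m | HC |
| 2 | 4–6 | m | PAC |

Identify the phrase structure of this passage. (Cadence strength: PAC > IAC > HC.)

Phrase 1 ends with a half cadence (weaker) and phrase 2 with a perfect authentic cadence (stronger): antecedent + consequent = a period.
The two phrases open with the same material (m / m), so the period is parallel.

parallel period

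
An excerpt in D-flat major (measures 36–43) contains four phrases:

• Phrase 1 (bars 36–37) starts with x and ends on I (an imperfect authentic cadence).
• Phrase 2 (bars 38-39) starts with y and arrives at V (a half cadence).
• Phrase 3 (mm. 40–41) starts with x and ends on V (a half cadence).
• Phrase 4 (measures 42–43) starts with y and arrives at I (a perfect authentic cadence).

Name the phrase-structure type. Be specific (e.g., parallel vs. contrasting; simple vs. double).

parallel double period

Four phrases in two halves: the first half (measures 36–39) ends with a half cadence, the second (bars 40-43) with a perfect authentic cadence — a large antecedent–consequent pair, i.e. a double period.
Phrase 3 begins with the same material as phrase 1, making it parallel.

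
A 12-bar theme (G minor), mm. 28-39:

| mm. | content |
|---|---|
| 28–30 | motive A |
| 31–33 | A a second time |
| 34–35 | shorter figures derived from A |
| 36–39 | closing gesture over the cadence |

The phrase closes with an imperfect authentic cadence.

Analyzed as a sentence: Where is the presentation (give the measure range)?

The presentation of a sentence is the basic idea (mm. 28–30) plus its repetition (mm. 31–33); the presentation is therefore measures 28–33.

measures 28–33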